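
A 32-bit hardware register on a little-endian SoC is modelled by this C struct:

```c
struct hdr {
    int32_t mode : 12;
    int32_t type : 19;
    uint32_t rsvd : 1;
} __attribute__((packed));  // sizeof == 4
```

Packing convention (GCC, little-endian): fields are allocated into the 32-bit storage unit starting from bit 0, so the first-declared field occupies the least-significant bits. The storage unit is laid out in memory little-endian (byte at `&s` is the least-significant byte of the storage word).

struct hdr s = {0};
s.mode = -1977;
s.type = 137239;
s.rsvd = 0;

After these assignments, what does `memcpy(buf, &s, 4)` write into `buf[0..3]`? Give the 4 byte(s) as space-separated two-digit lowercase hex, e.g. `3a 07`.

47 78 81 21

[0+:12] mode=-1977 & 0xfff = 0x847; word=0x00000847
[12+:19] type=137239 & 0x7ffff = 0x21817; word=0x21817847
[31+:1] rsvd=0 & 0x1 = 0x0; word=0x21817847
word = 0x21817847 → little-endian bytes:
  [0]=0x47  [1]=0x78  [2]=0x81  [3]=0x21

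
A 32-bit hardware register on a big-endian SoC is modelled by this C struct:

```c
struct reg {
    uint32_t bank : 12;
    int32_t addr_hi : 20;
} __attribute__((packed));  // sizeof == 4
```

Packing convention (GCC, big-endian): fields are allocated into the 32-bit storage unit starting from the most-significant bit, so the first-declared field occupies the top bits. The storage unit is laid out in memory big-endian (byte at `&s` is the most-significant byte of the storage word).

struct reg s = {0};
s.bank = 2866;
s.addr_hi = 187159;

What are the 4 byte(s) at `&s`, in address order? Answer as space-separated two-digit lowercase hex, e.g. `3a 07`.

b3 22 db 17

[20+:12] bank=2866 & 0xfff = 0xb32; word=0xb3200000
[0+:20] addr_hi=187159 & 0xfffff = 0x2db17; word=0xb322db17
word = 0xb322db17 → big-endian bytes:
  [0]=0xb3  [1]=0x22  [2]=0xdb  [3]=0x17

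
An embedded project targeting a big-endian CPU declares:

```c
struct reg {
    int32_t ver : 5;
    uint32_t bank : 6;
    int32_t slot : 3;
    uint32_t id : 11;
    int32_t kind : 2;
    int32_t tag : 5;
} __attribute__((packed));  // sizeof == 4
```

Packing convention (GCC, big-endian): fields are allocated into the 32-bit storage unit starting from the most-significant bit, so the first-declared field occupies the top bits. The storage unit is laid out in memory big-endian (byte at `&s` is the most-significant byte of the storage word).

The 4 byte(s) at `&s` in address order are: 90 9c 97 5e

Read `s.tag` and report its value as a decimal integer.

-2

[0]=0x90 [1]=0x9c [2]=0x97 [3]=0x5e (big-endian) → word 0x909c975e
ver:5 @ bit 27 → (0x909c975e>>27)&0x1f = 0x12
bank:6 @ bit 21 → (0x909c975e>>21)&0x3f = 0x4
slot:3 @ bit 18 → (0x909c975e>>18)&0x7 = 0x7
id:11 @ bit 7 → (0x909c975e>>7)&0x7ff = 0x12e
kind:2 @ bit 5 → (0x909c975e>>5)&0x3 = 0x2
tag:5 @ bit 0 → (0x909c975e>>0)&0x1f = 0x1e  ←
tag signed 5b, MSB=1: 30 - 32 = -2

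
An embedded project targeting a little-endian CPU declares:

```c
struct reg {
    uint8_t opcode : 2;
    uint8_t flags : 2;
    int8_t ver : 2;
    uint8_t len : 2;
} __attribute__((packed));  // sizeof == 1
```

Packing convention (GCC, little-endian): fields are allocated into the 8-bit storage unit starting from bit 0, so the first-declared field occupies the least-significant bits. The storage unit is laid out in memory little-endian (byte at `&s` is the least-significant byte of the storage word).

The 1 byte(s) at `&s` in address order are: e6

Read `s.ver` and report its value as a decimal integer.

[0]=0xe6 (little-endian) → word 0xe6
opcode [0+:2] = (word>>0) & 0x3 = 2
flags [2+:2] = (word>>2) & 0x3 = 1
ver [4+:2] = (word>>4) & 0x3 = 2  ←
len [6+:2] = (word>>6) & 0x3 = 3
ver signed 2b, MSB=1: 2 - 4 = -2

-2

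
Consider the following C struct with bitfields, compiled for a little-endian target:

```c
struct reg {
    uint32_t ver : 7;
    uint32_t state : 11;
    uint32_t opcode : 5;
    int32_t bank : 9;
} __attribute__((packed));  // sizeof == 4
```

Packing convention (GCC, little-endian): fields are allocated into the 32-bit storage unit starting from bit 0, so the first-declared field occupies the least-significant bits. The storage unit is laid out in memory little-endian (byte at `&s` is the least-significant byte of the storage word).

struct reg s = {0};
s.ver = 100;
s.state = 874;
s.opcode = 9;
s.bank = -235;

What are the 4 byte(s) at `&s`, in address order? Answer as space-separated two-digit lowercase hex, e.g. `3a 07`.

64 b5 a5 8a

[0+:7] ver=100 & 0x7f = 0x64; word=0x00000064
[7+:11] state=874 & 0x7ff = 0x36a; word=0x0001b564
[18+:5] opcode=9 & 0x1f = 0x9; word=0x0025b564
[23+:9] bank=-235 & 0x1ff = 0x115; word=0x8aa5b564
word = 0x8aa5b564 → little-endian bytes:
  [0]=0x64  [1]=0xb5  [2]=0xa5  [3]=0x8a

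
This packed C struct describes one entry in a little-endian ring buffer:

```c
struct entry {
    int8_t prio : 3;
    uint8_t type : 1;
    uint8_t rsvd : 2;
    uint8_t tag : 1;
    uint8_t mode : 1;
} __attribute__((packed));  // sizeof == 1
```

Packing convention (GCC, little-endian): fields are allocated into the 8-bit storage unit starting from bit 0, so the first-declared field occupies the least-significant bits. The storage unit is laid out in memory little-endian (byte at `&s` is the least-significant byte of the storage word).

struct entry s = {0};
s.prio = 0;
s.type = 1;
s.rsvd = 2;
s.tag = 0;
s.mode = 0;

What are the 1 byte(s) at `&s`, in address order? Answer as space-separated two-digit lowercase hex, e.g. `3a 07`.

28

[0+:3] prio=0 & 0x7 = 0x0; word=0x00
[3+:1] type=1 & 0x1 = 0x1; word=0x08
[4+:2] rsvd=2 & 0x3 = 0x2; word=0x28
[6+:1] tag=0 & 0x1 = 0x0; word=0x28
[7+:1] mode=0 & 0x1 = 0x0; word=0x28
word = 0x28 → little-endian bytes:
  [0]=0x28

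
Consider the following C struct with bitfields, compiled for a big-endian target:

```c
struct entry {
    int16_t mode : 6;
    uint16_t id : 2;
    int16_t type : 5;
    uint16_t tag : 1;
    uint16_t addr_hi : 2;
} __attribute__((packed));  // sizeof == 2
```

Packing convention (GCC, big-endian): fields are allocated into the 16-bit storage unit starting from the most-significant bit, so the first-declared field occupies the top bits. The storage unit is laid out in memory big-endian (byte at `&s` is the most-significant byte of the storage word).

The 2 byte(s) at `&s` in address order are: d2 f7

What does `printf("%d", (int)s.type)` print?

[0]=0xd2 [1]=0xf7 (big-endian) → word 0xd2f7
mode:6 @ bit 10 → (0xd2f7>>10)&0x3f = 0x34
id:2 @ bit 8 → (0xd2f7>>8)&0x3 = 0x2
type:5 @ bit 3 → (0xd2f7>>3)&0x1f = 0x1e  ←
tag:1 @ bit 2 → (0xd2f7>>2)&0x1 = 0x1
addr_hi:2 @ bit 0 → (0xd2f7>>0)&0x3 = 0x3
type signed 5b, MSB=1: 30 - 32 = -2

-2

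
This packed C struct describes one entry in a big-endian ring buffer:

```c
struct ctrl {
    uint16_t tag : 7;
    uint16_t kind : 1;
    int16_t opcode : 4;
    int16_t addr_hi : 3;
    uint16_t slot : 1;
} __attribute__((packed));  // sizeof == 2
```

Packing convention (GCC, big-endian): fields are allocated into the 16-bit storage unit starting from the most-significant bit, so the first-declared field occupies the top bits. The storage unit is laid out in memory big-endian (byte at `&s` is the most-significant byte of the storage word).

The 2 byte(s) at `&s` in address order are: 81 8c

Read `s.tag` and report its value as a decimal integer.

64

[0]=0x81 [1]=0x8c (big-endian) → word 0x818c
tag:7 @ bit 9 → (0x818c>>9)&0x7f = 0x40  ←
kind:1 @ bit 8 → (0x818c>>8)&0x1 = 0x1
opcode:4 @ bit 4 → (0x818c>>4)&0xf = 0x8
addr_hi:3 @ bit 1 → (0x818c>>1)&0x7 = 0x6
slot:1 @ bit 0 → (0x818c>>0)&0x1 = 0x0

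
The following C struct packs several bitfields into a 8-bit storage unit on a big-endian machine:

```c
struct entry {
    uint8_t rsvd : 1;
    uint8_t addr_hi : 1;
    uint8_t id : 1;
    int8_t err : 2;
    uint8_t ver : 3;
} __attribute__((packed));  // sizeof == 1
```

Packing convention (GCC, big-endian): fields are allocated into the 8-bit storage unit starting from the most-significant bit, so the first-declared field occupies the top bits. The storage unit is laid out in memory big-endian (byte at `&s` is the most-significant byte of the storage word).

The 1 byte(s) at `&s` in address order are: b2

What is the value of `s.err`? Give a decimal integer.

[0]=0xb2 (big-endian) → word 0xb2
rsvd:1 @ bit 7 → (0xb2>>7)&0x1 = 0x1
addr_hi:1 @ bit 6 → (0xb2>>6)&0x1 = 0x0
id:1 @ bit 5 → (0xb2>>5)&0x1 = 0x1
err:2 @ bit 3 → (0xb2>>3)&0x3 = 0x2  ←
ver:3 @ bit 0 → (0xb2>>0)&0x7 = 0x2
err signed 2b, MSB=1: 2 - 4 = -2

-2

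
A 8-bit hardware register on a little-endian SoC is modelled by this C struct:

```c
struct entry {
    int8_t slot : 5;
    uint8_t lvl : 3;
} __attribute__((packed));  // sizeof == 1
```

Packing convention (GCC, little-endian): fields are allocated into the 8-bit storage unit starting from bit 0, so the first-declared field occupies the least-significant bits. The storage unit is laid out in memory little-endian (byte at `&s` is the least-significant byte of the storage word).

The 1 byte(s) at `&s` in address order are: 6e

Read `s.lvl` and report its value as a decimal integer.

[0]=0x6e (little-endian) → word 0x6e
slot [0+:5] = (word>>0) & 0x1f = 14
lvl [5+:3] = (word>>5) & 0x7 = 3  ←

3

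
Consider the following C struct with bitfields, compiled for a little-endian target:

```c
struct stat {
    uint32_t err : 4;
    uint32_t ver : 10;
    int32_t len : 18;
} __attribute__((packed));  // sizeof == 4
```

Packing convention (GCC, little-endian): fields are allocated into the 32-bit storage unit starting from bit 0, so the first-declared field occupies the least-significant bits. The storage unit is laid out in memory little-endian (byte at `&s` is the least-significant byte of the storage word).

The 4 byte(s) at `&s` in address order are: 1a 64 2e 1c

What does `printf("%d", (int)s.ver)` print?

577

[0]=0x1a [1]=0x64 [2]=0x2e [3]=0x1c (little-endian) → word 0x1c2e641a
err [0+:4] = (word>>0) & 0xf = 10
ver [4+:10] = (word>>4) & 0x3ff = 577  ←
len [14+:18] = (word>>14) & 0x3ffff = 28857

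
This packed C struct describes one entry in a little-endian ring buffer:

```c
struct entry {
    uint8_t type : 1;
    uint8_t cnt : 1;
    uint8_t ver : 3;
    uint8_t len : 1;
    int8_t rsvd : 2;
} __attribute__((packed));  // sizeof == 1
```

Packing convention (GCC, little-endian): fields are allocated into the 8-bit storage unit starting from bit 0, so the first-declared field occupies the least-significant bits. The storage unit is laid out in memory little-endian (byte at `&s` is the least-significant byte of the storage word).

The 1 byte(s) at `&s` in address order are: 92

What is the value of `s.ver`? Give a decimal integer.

[0]=0x92 (little-endian) → word 0x92
type [0+:1] = (word>>0) & 0x1 = 0
cnt [1+:1] = (word>>1) & 0x1 = 1
ver [2+:3] = (word>>2) & 0x7 = 4  ←
len [5+:1] = (word>>5) & 0x1 = 0
rsvd [6+:2] = (word>>6) & 0x3 = 2

4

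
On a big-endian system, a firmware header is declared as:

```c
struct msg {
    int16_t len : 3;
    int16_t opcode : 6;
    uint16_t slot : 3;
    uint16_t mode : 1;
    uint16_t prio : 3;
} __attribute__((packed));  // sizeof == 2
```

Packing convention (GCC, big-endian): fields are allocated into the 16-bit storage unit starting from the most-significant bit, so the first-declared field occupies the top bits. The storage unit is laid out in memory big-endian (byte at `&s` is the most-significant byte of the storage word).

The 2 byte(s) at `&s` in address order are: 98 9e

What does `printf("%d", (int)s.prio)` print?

[0]=0x98 [1]=0x9e (big-endian) → word 0x989e
len [13+:3] = (word>>13) & 0x7 = 4
opcode [7+:6] = (word>>7) & 0x3f = 49
slot [4+:3] = (word>>4) & 0x7 = 1
mode [3+:1] = (word>>3) & 0x1 = 1
prio [0+:3] = (word>>0) & 0x7 = 6  ←

6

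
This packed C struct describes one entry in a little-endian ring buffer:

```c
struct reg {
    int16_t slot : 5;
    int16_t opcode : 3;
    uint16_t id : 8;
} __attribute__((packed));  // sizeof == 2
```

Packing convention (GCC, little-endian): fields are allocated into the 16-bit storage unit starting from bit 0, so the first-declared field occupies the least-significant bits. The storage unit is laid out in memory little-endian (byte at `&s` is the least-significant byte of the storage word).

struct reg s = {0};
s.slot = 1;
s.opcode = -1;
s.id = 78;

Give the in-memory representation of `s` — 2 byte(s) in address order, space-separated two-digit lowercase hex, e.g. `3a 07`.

e1 4e

slot (5b) val=1 bits=0x1 at bit 0: 0x0001
opcode (3b) val=-1 bits=0x7 at bit 5: 0x00e1
id (8b) val=78 bits=0x4e at bit 8: 0x4ee1
word = 0x4ee1 → little-endian bytes:
  [0]=0xe1  [1]=0x4e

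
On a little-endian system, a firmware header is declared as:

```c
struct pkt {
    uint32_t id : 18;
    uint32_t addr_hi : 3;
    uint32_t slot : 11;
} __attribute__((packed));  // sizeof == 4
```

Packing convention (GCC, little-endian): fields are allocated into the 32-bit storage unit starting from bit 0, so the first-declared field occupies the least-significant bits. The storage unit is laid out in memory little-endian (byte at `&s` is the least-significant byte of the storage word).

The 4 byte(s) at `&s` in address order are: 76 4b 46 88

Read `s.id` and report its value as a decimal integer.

[0]=0x76 [1]=0x4b [2]=0x46 [3]=0x88 (little-endian) → word 0x88464b76
id:18 @ bit 0 → (0x88464b76>>0)&0x3ffff = 0x24b76  ←
addr_hi:3 @ bit 18 → (0x88464b76>>18)&0x7 = 0x1
slot:11 @ bit 21 → (0x88464b76>>21)&0x7ff = 0x442

150390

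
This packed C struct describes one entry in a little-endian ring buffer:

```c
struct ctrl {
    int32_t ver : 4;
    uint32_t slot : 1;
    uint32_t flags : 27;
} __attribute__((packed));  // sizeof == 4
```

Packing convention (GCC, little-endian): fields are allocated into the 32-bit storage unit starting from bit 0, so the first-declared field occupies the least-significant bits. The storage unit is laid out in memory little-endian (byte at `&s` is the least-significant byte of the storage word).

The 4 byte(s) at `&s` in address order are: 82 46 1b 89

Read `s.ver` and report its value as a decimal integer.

[0]=0x82 [1]=0x46 [2]=0x1b [3]=0x89 (little-endian) → word 0x891b4682
ver [0+:4] = (word>>0) & 0xf = 2  ←
slot [4+:1] = (word>>4) & 0x1 = 0
flags [5+:27] = (word>>5) & 0x7ffffff = 71883316
ver signed 4b, MSB=0: value = 2

2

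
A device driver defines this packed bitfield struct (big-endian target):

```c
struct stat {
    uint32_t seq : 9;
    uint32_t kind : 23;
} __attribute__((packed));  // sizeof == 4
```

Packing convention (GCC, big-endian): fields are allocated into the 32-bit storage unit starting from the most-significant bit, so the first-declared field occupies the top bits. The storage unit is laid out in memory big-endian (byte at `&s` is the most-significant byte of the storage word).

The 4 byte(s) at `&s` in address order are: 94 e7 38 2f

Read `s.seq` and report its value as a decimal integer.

[0]=0x94 [1]=0xe7 [2]=0x38 [3]=0x2f (big-endian) → word 0x94e7382f
seq [23+:9] = (word>>23) & 0x1ff = 297  ←
kind [0+:23] = (word>>0) & 0x7fffff = 6764591

297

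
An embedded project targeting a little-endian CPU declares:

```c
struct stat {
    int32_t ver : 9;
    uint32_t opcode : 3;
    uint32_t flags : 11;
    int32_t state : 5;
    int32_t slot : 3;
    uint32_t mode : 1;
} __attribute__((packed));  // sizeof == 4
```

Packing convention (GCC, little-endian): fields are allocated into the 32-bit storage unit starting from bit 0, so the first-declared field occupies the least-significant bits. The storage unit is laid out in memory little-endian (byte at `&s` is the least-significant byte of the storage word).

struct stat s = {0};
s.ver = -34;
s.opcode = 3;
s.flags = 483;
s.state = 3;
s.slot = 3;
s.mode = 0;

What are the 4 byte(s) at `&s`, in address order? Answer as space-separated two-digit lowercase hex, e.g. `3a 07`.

ver:9 = -34 → 0x1de << 0 → word 0x000001de
opcode:3 = 3 → 0x3 << 9 → word 0x000007de
flags:11 = 483 → 0x1e3 << 12 → word 0x001e37de
state:5 = 3 → 0x3 << 23 → word 0x019e37de
slot:3 = 3 → 0x3 << 28 → word 0x319e37de
mode:1 = 0 → 0x0 << 31 → word 0x319e37de
word = 0x319e37de → little-endian bytes:
  [0]=0xde  [1]=0x37  [2]=0x9e  [3]=0x31

de 37 9e 31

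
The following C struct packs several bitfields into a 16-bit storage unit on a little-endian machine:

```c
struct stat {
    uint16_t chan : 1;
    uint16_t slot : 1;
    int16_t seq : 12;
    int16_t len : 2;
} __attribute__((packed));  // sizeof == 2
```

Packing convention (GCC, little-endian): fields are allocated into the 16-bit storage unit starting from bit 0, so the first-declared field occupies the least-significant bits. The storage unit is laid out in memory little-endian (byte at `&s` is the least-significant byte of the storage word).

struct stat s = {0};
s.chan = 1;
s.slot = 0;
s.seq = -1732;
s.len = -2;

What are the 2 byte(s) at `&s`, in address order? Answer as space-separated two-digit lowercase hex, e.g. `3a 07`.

f1 a4

chan (1b) val=1 bits=0x1 at bit 0: 0x0001
slot (1b) val=0 bits=0x0 at bit 1: 0x0001
seq (12b) val=-1732 bits=0x93c at bit 2: 0x24f1
len (2b) val=-2 bits=0x2 at bit 14: 0xa4f1
word = 0xa4f1 → little-endian bytes:
  [0]=0xf1  [1]=0xa4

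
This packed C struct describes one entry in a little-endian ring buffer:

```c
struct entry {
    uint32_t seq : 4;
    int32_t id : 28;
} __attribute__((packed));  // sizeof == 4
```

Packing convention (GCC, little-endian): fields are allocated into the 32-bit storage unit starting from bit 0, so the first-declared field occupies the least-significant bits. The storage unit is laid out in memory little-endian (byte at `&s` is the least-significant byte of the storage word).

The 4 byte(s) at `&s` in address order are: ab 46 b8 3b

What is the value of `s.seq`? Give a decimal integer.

11

[0]=0xab [1]=0x46 [2]=0xb8 [3]=0x3b (little-endian) → word 0x3bb846ab
seq [0+:4] = (word>>0) & 0xf = 11  ←
id [4+:28] = (word>>4) & 0xfffffff = 62620778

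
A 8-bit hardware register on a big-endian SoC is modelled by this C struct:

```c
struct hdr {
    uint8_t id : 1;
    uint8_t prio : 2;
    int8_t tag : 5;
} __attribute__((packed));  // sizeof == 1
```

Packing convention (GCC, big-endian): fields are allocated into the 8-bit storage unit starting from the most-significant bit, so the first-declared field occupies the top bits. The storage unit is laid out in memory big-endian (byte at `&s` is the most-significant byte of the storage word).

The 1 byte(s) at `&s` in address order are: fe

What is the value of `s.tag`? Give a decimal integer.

[0]=0xfe (big-endian) → word 0xfe
id:1 @ bit 7 → (0xfe>>7)&0x1 = 0x1
prio:2 @ bit 5 → (0xfe>>5)&0x3 = 0x3
tag:5 @ bit 0 → (0xfe>>0)&0x1f = 0x1e  ←
tag signed 5b, MSB=1: 30 - 32 = -2

-2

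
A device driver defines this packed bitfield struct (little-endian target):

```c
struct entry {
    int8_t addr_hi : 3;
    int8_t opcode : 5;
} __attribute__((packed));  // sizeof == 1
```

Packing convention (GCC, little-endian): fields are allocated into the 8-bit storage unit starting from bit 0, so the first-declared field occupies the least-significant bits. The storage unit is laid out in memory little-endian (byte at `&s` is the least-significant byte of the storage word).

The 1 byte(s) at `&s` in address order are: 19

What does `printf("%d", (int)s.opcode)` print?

3

[0]=0x19 (little-endian) → word 0x19
addr_hi:3 @ bit 0 → (0x19>>0)&0x7 = 0x1
opcode:5 @ bit 3 → (0x19>>3)&0x1f = 0x3  ←
opcode signed 5b, MSB=0: value = 3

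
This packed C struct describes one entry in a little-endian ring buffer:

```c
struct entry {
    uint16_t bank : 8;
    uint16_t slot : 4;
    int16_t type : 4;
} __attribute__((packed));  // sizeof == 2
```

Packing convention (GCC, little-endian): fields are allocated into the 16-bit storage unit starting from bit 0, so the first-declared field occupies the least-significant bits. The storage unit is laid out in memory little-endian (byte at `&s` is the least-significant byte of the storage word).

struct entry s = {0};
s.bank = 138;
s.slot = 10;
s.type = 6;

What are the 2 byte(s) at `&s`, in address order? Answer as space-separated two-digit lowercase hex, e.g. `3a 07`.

[0+:8] bank=138 & 0xff = 0x8a; word=0x008a
[8+:4] slot=10 & 0xf = 0xa; word=0x0a8a
[12+:4] type=6 & 0xf = 0x6; word=0x6a8a
word = 0x6a8a → little-endian bytes:
  [0]=0x8a  [1]=0x6a

8a 6a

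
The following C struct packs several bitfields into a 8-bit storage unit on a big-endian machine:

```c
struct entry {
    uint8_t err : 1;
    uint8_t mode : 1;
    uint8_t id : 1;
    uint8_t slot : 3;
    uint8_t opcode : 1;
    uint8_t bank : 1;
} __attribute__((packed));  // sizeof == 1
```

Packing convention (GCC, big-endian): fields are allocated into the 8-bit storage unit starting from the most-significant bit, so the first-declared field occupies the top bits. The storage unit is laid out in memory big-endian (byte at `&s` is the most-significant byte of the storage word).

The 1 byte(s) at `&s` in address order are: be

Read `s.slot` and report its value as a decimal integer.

[0]=0xbe (big-endian) → word 0xbe
err:1 @ bit 7 → (0xbe>>7)&0x1 = 0x1
mode:1 @ bit 6 → (0xbe>>6)&0x1 = 0x0
id:1 @ bit 5 → (0xbe>>5)&0x1 = 0x1
slot:3 @ bit 2 → (0xbe>>2)&0x7 = 0x7  ←
opcode:1 @ bit 1 → (0xbe>>1)&0x1 = 0x1
bank:1 @ bit 0 → (0xbe>>0)&0x1 = 0x0

7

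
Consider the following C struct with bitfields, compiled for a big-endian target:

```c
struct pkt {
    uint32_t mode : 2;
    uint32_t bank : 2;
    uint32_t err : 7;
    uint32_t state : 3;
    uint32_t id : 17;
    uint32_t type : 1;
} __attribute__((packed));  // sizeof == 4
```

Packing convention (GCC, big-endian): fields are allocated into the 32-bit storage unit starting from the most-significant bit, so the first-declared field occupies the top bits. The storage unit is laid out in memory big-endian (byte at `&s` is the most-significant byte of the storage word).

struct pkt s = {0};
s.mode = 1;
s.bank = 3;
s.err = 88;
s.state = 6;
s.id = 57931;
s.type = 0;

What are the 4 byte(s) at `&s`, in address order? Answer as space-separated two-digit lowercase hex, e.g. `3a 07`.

7b 19 c4 96

mode (2b) val=1 bits=0x1 at bit 30: 0x40000000
bank (2b) val=3 bits=0x3 at bit 28: 0x70000000
err (7b) val=88 bits=0x58 at bit 21: 0x7b000000
state (3b) val=6 bits=0x6 at bit 18: 0x7b180000
id (17b) val=57931 bits=0xe24b at bit 1: 0x7b19c496
type (1b) val=0 bits=0x0 at bit 0: 0x7b19c496
word = 0x7b19c496 → big-endian bytes:
  [0]=0x7b  [1]=0x19  [2]=0xc4  [3]=0x96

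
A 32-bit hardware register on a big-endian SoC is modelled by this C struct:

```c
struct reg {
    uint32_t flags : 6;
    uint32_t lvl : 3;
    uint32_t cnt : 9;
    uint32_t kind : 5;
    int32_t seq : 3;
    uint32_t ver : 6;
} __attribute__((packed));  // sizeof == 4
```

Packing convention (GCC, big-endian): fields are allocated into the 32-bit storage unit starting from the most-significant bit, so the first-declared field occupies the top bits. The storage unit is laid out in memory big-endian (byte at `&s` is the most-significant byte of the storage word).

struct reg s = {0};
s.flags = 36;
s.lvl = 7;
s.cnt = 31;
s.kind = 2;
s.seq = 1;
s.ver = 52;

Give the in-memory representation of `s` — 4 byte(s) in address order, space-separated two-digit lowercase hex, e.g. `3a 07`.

flags:6 = 36 → 0x24 << 26 → word 0x90000000
lvl:3 = 7 → 0x7 << 23 → word 0x93800000
cnt:9 = 31 → 0x1f << 14 → word 0x9387c000
kind:5 = 2 → 0x2 << 9 → word 0x9387c400
seq:3 = 1 → 0x1 << 6 → word 0x9387c440
ver:6 = 52 → 0x34 << 0 → word 0x9387c474
word = 0x9387c474 → big-endian bytes:
  [0]=0x93  [1]=0x87  [2]=0xc4  [3]=0x74

93 87 c4 74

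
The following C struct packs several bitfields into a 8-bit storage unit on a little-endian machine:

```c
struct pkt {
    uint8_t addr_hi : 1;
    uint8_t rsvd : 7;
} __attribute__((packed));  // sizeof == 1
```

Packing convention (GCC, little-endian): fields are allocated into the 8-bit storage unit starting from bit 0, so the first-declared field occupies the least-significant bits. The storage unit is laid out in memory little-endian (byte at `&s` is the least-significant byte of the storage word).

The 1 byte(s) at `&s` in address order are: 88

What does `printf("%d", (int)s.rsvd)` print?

[0]=0x88 (little-endian) → word 0x88
addr_hi [0+:1] = (word>>0) & 0x1 = 0
rsvd [1+:7] = (word>>1) & 0x7f = 68  ←

68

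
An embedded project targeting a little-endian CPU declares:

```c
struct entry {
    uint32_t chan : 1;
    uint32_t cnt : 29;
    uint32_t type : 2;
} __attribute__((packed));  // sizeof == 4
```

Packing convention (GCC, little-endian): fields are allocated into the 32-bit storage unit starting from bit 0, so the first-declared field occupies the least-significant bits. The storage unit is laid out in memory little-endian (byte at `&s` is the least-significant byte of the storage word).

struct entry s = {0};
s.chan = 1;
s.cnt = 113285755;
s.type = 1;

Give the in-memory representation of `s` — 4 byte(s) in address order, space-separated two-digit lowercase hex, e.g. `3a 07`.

[0+:1] chan=1 & 0x1 = 0x1; word=0x00000001
[1+:29] cnt=113285755 & 0x1fffffff = 0x6c09a7b; word=0x0d8134f7
[30+:2] type=1 & 0x3 = 0x1; word=0x4d8134f7
word = 0x4d8134f7 → little-endian bytes:
  [0]=0xf7  [1]=0x34  [2]=0x81  [3]=0x4d

f7 34 81 4d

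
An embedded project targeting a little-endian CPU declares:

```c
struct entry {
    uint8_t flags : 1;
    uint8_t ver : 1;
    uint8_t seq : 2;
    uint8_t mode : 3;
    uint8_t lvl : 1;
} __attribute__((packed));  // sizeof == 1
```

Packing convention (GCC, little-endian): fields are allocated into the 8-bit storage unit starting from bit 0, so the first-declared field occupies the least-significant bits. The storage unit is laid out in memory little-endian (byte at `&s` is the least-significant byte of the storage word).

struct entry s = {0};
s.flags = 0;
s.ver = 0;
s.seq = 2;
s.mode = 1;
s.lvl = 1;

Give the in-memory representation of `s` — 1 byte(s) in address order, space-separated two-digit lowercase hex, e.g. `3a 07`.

[0+:1] flags=0 & 0x1 = 0x0; word=0x00
[1+:1] ver=0 & 0x1 = 0x0; word=0x00
[2+:2] seq=2 & 0x3 = 0x2; word=0x08
[4+:3] mode=1 & 0x7 = 0x1; word=0x18
[7+:1] lvl=1 & 0x1 = 0x1; word=0x98
word = 0x98 → little-endian bytes:
  [0]=0x98

98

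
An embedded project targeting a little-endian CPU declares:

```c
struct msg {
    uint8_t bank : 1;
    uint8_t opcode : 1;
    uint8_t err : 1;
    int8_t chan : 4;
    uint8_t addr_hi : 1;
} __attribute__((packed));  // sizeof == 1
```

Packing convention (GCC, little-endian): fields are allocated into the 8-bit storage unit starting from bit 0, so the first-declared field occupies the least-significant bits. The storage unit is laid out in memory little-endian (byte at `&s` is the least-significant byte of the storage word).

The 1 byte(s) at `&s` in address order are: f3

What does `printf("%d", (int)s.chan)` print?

-2

[0]=0xf3 (little-endian) → word 0xf3
bank:1 @ bit 0 → (0xf3>>0)&0x1 = 0x1
opcode:1 @ bit 1 → (0xf3>>1)&0x1 = 0x1
err:1 @ bit 2 → (0xf3>>2)&0x1 = 0x0
chan:4 @ bit 3 → (0xf3>>3)&0xf = 0xe  ←
addr_hi:1 @ bit 7 → (0xf3>>7)&0x1 = 0x1
chan signed 4b, MSB=1: 14 - 16 = -2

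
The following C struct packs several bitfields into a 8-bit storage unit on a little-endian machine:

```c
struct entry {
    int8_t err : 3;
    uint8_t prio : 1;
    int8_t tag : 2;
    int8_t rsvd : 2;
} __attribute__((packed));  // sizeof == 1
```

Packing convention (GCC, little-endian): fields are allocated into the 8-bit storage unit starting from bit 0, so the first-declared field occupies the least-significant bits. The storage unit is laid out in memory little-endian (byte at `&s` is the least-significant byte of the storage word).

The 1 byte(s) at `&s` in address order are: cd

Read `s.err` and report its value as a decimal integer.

-3

[0]=0xcd (little-endian) → word 0xcd
err [0+:3] = (word>>0) & 0x7 = 5  ←
prio [3+:1] = (word>>3) & 0x1 = 1
tag [4+:2] = (word>>4) & 0x3 = 0
rsvd [6+:2] = (word>>6) & 0x3 = 3
err signed 3b, MSB=1: 5 - 8 = -3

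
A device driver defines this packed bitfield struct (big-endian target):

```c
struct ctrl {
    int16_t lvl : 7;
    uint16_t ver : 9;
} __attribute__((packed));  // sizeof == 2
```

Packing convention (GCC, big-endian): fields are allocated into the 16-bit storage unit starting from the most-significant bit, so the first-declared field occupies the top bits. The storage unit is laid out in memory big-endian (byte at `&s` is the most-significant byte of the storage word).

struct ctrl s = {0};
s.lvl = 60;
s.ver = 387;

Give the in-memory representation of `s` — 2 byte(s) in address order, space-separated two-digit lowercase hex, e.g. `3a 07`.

lvl (7b) val=60 bits=0x3c at bit 9: 0x7800
ver (9b) val=387 bits=0x183 at bit 0: 0x7983
word = 0x7983 → big-endian bytes:
  [0]=0x79  [1]=0x83

79 83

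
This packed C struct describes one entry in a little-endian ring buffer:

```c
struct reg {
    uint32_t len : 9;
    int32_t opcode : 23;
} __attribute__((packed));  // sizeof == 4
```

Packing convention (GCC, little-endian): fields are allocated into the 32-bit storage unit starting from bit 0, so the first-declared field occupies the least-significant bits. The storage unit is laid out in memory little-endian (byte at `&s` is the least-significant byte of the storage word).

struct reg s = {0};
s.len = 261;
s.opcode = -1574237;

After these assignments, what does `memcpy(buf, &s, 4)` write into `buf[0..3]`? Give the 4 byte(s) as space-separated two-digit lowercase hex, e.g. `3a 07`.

len (9b) val=261 bits=0x105 at bit 0: 0x00000105
opcode (23b) val=-1574237 bits=0x67faa3 at bit 9: 0xcff54705
word = 0xcff54705 → little-endian bytes:
  [0]=0x05  [1]=0x47  [2]=0xf5  [3]=0xcf

05 47 f5 cf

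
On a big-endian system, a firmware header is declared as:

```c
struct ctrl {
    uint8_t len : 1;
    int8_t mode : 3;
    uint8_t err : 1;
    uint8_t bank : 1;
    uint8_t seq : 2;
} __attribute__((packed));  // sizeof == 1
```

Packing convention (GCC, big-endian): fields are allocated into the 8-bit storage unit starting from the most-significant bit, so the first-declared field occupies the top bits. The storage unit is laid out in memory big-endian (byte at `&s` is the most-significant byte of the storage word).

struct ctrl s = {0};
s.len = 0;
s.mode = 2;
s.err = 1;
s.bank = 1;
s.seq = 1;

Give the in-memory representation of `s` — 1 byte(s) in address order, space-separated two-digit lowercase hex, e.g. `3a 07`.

2d

[7+:1] len=0 & 0x1 = 0x0; word=0x00
[4+:3] mode=2 & 0x7 = 0x2; word=0x20
[3+:1] err=1 & 0x1 = 0x1; word=0x28
[2+:1] bank=1 & 0x1 = 0x1; word=0x2c
[0+:2] seq=1 & 0x3 = 0x1; word=0x2d
word = 0x2d → big-endian bytes:
  [0]=0x2d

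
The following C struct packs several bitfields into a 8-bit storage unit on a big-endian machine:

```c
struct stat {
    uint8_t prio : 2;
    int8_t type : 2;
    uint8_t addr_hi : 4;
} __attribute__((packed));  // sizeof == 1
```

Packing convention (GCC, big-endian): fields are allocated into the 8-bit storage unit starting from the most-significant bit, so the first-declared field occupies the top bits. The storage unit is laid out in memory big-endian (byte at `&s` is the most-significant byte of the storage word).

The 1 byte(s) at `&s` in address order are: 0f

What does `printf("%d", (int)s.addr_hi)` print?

15

[0]=0x0f (big-endian) → word 0x0f
prio [6+:2] = (word>>6) & 0x3 = 0
type [4+:2] = (word>>4) & 0x3 = 0
addr_hi [0+:4] = (word>>0) & 0xf = 15  ←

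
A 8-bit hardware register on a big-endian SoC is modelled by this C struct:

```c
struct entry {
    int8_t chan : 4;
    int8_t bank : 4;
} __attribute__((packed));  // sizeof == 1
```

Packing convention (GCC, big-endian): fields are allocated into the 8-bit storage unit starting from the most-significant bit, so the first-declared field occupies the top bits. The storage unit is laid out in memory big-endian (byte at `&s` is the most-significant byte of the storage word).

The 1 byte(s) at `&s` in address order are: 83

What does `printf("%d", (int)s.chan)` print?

-8

[0]=0x83 (big-endian) → word 0x83
chan [4+:4] = (word>>4) & 0xf = 8  ←
bank [0+:4] = (word>>0) & 0xf = 3
chan signed 4b, MSB=1: 8 - 16 = -8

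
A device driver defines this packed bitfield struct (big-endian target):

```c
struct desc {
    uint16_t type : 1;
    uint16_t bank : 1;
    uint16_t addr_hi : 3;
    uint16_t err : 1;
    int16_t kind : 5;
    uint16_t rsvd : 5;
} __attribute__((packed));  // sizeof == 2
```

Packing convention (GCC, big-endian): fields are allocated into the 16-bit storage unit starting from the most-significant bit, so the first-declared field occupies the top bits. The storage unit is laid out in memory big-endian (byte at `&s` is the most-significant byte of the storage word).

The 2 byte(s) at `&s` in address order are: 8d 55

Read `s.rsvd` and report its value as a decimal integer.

[0]=0x8d [1]=0x55 (big-endian) → word 0x8d55
type:1 @ bit 15 → (0x8d55>>15)&0x1 = 0x1
bank:1 @ bit 14 → (0x8d55>>14)&0x1 = 0x0
addr_hi:3 @ bit 11 → (0x8d55>>11)&0x7 = 0x1
err:1 @ bit 10 → (0x8d55>>10)&0x1 = 0x1
kind:5 @ bit 5 → (0x8d55>>5)&0x1f = 0xa
rsvd:5 @ bit 0 → (0x8d55>>0)&0x1f = 0x15  ←

21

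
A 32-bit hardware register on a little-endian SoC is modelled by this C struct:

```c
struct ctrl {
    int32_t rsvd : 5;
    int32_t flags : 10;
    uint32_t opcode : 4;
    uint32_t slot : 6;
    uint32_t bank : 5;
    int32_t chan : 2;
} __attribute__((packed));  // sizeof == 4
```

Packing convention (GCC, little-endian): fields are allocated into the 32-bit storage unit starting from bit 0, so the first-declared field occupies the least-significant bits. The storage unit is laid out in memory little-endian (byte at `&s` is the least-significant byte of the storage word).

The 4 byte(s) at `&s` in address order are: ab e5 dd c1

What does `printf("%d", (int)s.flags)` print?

[0]=0xab [1]=0xe5 [2]=0xdd [3]=0xc1 (little-endian) → word 0xc1dde5ab
rsvd:5 @ bit 0 → (0xc1dde5ab>>0)&0x1f = 0xb
flags:10 @ bit 5 → (0xc1dde5ab>>5)&0x3ff = 0x32d  ←
opcode:4 @ bit 15 → (0xc1dde5ab>>15)&0xf = 0xb
slot:6 @ bit 19 → (0xc1dde5ab>>19)&0x3f = 0x3b
bank:5 @ bit 25 → (0xc1dde5ab>>25)&0x1f = 0x0
chan:2 @ bit 30 → (0xc1dde5ab>>30)&0x3 = 0x3
flags signed 10b, MSB=1: 813 - 1024 = -211

-211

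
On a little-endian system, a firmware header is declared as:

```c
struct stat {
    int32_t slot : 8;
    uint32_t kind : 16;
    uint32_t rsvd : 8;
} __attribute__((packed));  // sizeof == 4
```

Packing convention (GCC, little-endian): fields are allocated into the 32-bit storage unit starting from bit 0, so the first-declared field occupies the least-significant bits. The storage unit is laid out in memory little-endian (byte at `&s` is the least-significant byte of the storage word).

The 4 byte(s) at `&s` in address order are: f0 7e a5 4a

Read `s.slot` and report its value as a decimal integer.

[0]=0xf0 [1]=0x7e [2]=0xa5 [3]=0x4a (little-endian) → word 0x4aa57ef0
slot:8 @ bit 0 → (0x4aa57ef0>>0)&0xff = 0xf0  ←
kind:16 @ bit 8 → (0x4aa57ef0>>8)&0xffff = 0xa57e
rsvd:8 @ bit 24 → (0x4aa57ef0>>24)&0xff = 0x4a
slot signed 8b, MSB=1: 240 - 256 = -16

-16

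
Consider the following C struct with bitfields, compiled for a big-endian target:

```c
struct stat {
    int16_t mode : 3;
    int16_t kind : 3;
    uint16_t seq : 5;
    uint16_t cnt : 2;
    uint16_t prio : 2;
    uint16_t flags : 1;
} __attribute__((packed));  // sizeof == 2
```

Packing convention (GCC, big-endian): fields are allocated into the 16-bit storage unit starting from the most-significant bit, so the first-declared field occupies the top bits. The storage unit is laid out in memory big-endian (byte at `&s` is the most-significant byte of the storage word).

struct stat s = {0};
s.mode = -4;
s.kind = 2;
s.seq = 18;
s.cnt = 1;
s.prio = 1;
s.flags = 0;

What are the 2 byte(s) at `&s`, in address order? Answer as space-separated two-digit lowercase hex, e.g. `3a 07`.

mode:3 = -4 → 0x4 << 13 → word 0x8000
kind:3 = 2 → 0x2 << 10 → word 0x8800
seq:5 = 18 → 0x12 << 5 → word 0x8a40
cnt:2 = 1 → 0x1 << 3 → word 0x8a48
prio:2 = 1 → 0x1 << 1 → word 0x8a4a
flags:1 = 0 → 0x0 << 0 → word 0x8a4a
word = 0x8a4a → big-endian bytes:
  [0]=0x8a  [1]=0x4a

8a 4a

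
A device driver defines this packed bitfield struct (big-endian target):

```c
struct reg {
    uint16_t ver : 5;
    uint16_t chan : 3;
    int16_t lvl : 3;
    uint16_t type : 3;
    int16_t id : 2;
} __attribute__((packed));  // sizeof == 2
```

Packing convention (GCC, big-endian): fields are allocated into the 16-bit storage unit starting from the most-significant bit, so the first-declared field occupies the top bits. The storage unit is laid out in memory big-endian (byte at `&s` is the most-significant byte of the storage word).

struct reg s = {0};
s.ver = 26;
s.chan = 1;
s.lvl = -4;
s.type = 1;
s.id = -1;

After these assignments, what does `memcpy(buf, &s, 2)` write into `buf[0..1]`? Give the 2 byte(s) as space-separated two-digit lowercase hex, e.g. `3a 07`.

ver (5b) val=26 bits=0x1a at bit 11: 0xd000
chan (3b) val=1 bits=0x1 at bit 8: 0xd100
lvl (3b) val=-4 bits=0x4 at bit 5: 0xd180
type (3b) val=1 bits=0x1 at bit 2: 0xd184
id (2b) val=-1 bits=0x3 at bit 0: 0xd187
word = 0xd187 → big-endian bytes:
  [0]=0xd1  [1]=0x87

d1 87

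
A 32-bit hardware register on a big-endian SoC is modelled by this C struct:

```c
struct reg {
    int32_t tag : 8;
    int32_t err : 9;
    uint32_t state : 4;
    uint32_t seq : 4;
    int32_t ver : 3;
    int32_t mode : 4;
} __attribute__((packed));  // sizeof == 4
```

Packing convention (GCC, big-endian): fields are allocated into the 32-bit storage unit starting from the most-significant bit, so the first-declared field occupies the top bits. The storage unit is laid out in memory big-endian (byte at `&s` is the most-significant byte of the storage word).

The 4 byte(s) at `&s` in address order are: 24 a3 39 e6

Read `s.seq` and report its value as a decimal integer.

3

[0]=0x24 [1]=0xa3 [2]=0x39 [3]=0xe6 (big-endian) → word 0x24a339e6
tag:8 @ bit 24 → (0x24a339e6>>24)&0xff = 0x24
err:9 @ bit 15 → (0x24a339e6>>15)&0x1ff = 0x146
state:4 @ bit 11 → (0x24a339e6>>11)&0xf = 0x7
seq:4 @ bit 7 → (0x24a339e6>>7)&0xf = 0x3  ←
ver:3 @ bit 4 → (0x24a339e6>>4)&0x7 = 0x6
mode:4 @ bit 0 → (0x24a339e6>>0)&0xf = 0x6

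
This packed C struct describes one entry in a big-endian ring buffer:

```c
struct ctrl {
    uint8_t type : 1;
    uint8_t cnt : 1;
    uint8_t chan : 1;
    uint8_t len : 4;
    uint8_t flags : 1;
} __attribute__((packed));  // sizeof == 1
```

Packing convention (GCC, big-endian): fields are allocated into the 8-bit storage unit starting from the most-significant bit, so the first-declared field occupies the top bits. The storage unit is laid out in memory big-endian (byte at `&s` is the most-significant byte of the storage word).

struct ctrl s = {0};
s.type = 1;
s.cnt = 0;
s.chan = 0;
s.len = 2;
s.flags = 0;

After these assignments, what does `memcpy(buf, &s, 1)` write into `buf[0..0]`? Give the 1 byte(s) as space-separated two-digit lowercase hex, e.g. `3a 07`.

84

type:1 = 1 → 0x1 << 7 → word 0x80
cnt:1 = 0 → 0x0 << 6 → word 0x80
chan:1 = 0 → 0x0 << 5 → word 0x80
len:4 = 2 → 0x2 << 1 → word 0x84
flags:1 = 0 → 0x0 << 0 → word 0x84
word = 0x84 → big-endian bytes:
  [0]=0x84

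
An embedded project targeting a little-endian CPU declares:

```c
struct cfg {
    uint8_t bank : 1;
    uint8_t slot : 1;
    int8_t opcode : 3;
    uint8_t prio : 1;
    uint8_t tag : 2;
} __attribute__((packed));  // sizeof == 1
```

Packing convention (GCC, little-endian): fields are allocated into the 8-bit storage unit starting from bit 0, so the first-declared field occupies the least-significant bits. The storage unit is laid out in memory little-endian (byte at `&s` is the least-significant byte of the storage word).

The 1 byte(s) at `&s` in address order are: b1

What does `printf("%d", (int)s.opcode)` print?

[0]=0xb1 (little-endian) → word 0xb1
bank [0+:1] = (word>>0) & 0x1 = 1
slot [1+:1] = (word>>1) & 0x1 = 0
opcode [2+:3] = (word>>2) & 0x7 = 4  ←
prio [5+:1] = (word>>5) & 0x1 = 1
tag [6+:2] = (word>>6) & 0x3 = 2
opcode signed 3b, MSB=1: 4 - 8 = -4

-4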